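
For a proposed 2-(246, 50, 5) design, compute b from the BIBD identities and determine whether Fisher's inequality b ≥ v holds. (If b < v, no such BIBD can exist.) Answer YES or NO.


r = λ(v − 1)/(k − 1) = 5·245/49 = 25.
b = vr/k = 246·25/50 = 123.
Fisher's inequality: b ≥ v ⇔ 123 ≥ 246? NO.

NO


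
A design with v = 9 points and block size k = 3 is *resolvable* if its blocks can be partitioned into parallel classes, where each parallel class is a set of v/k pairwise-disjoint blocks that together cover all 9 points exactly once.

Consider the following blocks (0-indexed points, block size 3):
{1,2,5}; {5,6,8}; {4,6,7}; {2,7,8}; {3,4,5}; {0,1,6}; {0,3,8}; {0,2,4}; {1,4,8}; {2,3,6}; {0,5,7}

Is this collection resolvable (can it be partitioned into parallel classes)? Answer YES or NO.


v = 9, block size k = 3, number of blocks = 11.
For resolvability, blocks must partition into parallel classes of size v/k = 3.
Total blocks must therefore be a multiple of 3: 11 = 3·3 + 2 ⇒ not divisible ✗.
Resolvable? NO.

NO


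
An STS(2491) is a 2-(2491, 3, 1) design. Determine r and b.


An STS(v) is a 2-(v, 3, 1) BIBD: block size k = 3, λ = 1.
Replication: r(k − 1) = λ(v − 1) ⇒ r·2 = 2491 − 1 = 2490 ⇒ r = 1245.
Block count: bk = vr ⇒ b·3 = 2491·1245 = 3101295 ⇒ b = 1033765.

r = 1245, b = 1033765.


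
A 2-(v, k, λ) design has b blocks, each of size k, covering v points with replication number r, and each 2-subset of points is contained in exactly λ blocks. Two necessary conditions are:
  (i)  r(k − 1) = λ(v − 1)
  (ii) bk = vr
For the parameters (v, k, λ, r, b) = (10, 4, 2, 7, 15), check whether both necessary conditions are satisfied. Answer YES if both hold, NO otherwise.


Condition (i): r(k − 1) = 7·3 = 21; λ(v − 1) = 2·9 = 18. Match? NO.
Condition (ii): bk = 15·4 = 60; vr = 10·7 = 70. Match? NO.
Both conditions hold? NO.

NO


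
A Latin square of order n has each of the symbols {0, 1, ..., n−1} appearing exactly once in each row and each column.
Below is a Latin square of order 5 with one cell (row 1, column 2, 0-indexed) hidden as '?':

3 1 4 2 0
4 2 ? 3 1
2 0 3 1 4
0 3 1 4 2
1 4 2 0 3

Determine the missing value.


Row 1 contains symbols [1, 2, 3, 4] — missing [0].
Column 2 contains symbols [1, 2, 3, 4] — missing [0].
The missing symbol must appear in both missing sets; intersection = [0].
Therefore the hidden value is 0.

Missing value = 0.


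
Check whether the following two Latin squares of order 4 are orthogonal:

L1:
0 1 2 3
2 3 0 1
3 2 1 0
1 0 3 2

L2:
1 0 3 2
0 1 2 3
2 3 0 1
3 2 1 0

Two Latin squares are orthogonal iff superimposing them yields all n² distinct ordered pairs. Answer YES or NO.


Form the n² = 16 superimposed pairs (L1[i][j], L2[i][j]), row by row (rows and columns indexed from 0):
row 0: (0,1) (1,0) (2,3) (3,2)
row 1: (2,0) (3,1) (0,2) (1,3)
row 2: (3,2) (2,3) (1,0) (0,1)
row 3: (1,3) (0,2) (3,1) (2,0)
Orthogonality requires all 16 pairs distinct.
But the pair (3,2) repeats: cell (0,3) has L1 = 3, L2 = 2, and cell (2,0) has L1 = 3, L2 = 2.
A repeated pair means some other pair never occurs (only 8 distinct pairs out of 16), so the squares are not orthogonal.
Conclusion: NO.

NO


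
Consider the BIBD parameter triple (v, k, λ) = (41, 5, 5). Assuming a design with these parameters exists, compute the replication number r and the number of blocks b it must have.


Any 2-(v, k, λ) BIBD satisfies two necessary conditions:
  (i)  Each point sits in r blocks, and counting incidences through any fixed point gives r(k − 1) = λ(v − 1), so r = λ(v − 1)/(k − 1).
  (ii) Total incidences bk = vr, so b = vr/k.
Step 1: r = λ(v − 1)/(k − 1) = 5·(41 − 1)/(5 − 1) = 5·40/4 = 200/4 = 50.
Step 2: b = vr/k = 41·50/5 = 2050/5 = 410.
Check integrality: r = 50 ∈ Z ✓, b = 410 ∈ Z ✓.
(These identities are necessary conditions: they determine r and b for any design with these parameters, but do not by themselves prove that one exists.)

r = 50, b = 410.


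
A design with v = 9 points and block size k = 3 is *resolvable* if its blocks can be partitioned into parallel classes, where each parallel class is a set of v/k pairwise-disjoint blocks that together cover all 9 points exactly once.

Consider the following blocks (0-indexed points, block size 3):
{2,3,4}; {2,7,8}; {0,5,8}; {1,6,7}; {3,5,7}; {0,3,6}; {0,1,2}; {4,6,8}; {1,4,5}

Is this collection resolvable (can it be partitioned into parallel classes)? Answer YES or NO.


v = 9, block size k = 3, number of blocks = 9.
For resolvability, blocks must partition into parallel classes of size v/k = 3.
Total blocks must therefore be a multiple of 3: 9 = 3·3 + 0 ⇒ divisible ✓.
Greedy packing gives 3 candidate class(es). Each should be a full parallel class (size 3, covers all 9 points).
  Class 1 (3 blocks): {2,3,4}; {0,5,8}; {1,6,7}. Points covered: [0, 1, 2, 3, 4, 5, 6, 7, 8].
  Class 2 (3 blocks): {2,7,8}; {0,3,6}; {1,4,5}. Points covered: [0, 1, 2, 3, 4, 5, 6, 7, 8].
  Class 3 (3 blocks): {3,5,7}; {0,1,2}; {4,6,8}. Points covered: [0, 1, 2, 3, 4, 5, 6, 7, 8].
All classes full (size 3)? YES. All classes cover every point? YES.
Resolvable? YES.

YES


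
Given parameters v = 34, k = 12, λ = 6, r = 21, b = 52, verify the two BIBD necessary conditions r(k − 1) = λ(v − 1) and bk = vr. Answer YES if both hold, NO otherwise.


Condition (i): r(k − 1) = 21·11 = 231; λ(v − 1) = 6·33 = 198. Match? NO.
Condition (ii): bk = 52·12 = 624; vr = 34·21 = 714. Match? NO.
Both conditions hold? NO.

NO


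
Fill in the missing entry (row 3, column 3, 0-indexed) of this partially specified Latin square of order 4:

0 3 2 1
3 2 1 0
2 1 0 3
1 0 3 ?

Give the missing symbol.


Row 3 contains symbols [0, 1, 3] — missing [2].
Column 3 contains symbols [0, 1, 3] — missing [2].
The missing symbol must appear in both missing sets; intersection = [2].
Therefore the hidden value is 2.

Missing value = 2.


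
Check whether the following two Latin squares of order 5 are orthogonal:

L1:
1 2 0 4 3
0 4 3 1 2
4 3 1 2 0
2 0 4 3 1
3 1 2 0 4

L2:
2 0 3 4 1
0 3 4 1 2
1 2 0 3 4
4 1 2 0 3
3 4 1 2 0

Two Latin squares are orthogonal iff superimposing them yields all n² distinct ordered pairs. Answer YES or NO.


Form the n² = 25 superimposed pairs (L1[i][j], L2[i][j]), row by row (rows and columns indexed from 0):
row 0: (1,2) (2,0) (0,3) (4,4) (3,1)
row 1: (0,0) (4,3) (3,4) (1,1) (2,2)
row 2: (4,1) (3,2) (1,0) (2,3) (0,4)
row 3: (2,4) (0,1) (4,2) (3,0) (1,3)
row 4: (3,3) (1,4) (2,1) (0,2) (4,0)
Orthogonality requires all 25 pairs distinct.
Check by first coordinate: for each symbol s of L1, list the L2 entries in the n cells where L1 = s; they must all differ.
  L1 = 0: L2 entries (in reading order) 3, 0, 4, 1, 2 — all 5 distinct ✓
  L1 = 1: L2 entries (in reading order) 2, 1, 0, 3, 4 — all 5 distinct ✓
  L1 = 2: L2 entries (in reading order) 0, 2, 3, 4, 1 — all 5 distinct ✓
  L1 = 3: L2 entries (in reading order) 1, 4, 2, 0, 3 — all 5 distinct ✓
  L1 = 4: L2 entries (in reading order) 4, 3, 1, 2, 0 — all 5 distinct ✓
Every symbol of L1 meets every symbol of L2 exactly once, so all 25 pairs are distinct (25 of 25).
Conclusion: YES.

YES


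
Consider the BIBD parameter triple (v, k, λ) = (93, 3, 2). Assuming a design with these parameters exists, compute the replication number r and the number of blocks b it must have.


Any 2-(v, k, λ) BIBD satisfies two necessary conditions:
  (i)  Each point sits in r blocks, and counting incidences through any fixed point gives r(k − 1) = λ(v − 1), so r = λ(v − 1)/(k − 1).
  (ii) Total incidences bk = vr, so b = vr/k.
Step 1: r = λ(v − 1)/(k − 1) = 2·(93 − 1)/(3 − 1) = 2·92/2 = 184/2 = 92.
Step 2: b = vr/k = 93·92/3 = 8556/3 = 2852.
Check integrality: r = 92 ∈ Z ✓, b = 2852 ∈ Z ✓.
(These identities are necessary conditions: they determine r and b for any design with these parameters, but do not by themselves prove that one exists.)

r = 92, b = 2852.


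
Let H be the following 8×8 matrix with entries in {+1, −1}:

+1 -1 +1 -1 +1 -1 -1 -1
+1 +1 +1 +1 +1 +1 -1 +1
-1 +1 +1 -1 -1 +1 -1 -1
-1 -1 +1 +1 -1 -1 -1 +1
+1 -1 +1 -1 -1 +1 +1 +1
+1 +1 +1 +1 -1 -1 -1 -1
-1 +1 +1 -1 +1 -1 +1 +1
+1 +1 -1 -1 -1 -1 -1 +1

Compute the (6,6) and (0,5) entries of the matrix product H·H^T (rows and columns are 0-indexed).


Row 0 of H: [1, -1, 1, -1, 1, -1, -1, -1].
Row 5 of H: [1, 1, 1, 1, -1, -1, -1, -1].
Row 6 of H: [-1, 1, 1, -1, 1, -1, 1, 1].
(H·H^T)[6][6] = Σ_j H[6][j]·H[6][j] = (-1)² + (1)² + (1)² + (-1)² + (1)² + (-1)² + (1)² + (1)² = 1 + 1 + 1 + 1 + 1 + 1 + 1 + 1 = 8.
(H·H^T)[0][5] = Σ_j H[0][j]·H[5][j] = (1)·(1) + (-1)·(1) + (1)·(1) + (-1)·(1) + (1)·(-1) + (-1)·(-1) + (-1)·(-1) + (-1)·(-1) = 1 + -1 + 1 + -1 + -1 + 1 + 1 + 1 = 2.
Rows 0 and 5 are not orthogonal (dot product = 2 ≠ 0), so H is not a Hadamard matrix.

(6,6) entry = 8; (0,5) entry = 2.


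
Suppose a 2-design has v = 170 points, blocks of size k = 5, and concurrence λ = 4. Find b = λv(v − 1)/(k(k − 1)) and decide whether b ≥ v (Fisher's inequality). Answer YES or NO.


r = λ(v − 1)/(k − 1) = 4·169/4 = 169.
b = vr/k = 170·169/5 = 5746.
Fisher's inequality: b ≥ v ⇔ 5746 ≥ 170? YES.

YES


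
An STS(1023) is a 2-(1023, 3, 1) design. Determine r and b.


An STS(v) is a 2-(v, 3, 1) BIBD: block size k = 3, λ = 1.
Replication: r(k − 1) = λ(v − 1) ⇒ r·2 = 1023 − 1 = 1022 ⇒ r = 511.
Block count: bk = vr ⇒ b·3 = 1023·511 = 522753 ⇒ b = 174251.
(Check via b = v(v − 1)/6 = 1023·1022/6 = 1045506/6 = 174251.)

r = 511, b = 174251.


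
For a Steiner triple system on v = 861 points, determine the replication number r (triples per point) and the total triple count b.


An STS(v) is a 2-(v, 3, 1) BIBD: block size k = 3, λ = 1.
Replication: r(k − 1) = λ(v − 1) ⇒ r·2 = 861 − 1 = 860 ⇒ r = 430.
Block count: b = v(v − 1)/6 = 861·860/6 = 740460/6 = 123410.
(Check via bk = vr: 123410·3 = 370230 = 861·430 = 370230 ✓.)

r = 430, b = 123410.


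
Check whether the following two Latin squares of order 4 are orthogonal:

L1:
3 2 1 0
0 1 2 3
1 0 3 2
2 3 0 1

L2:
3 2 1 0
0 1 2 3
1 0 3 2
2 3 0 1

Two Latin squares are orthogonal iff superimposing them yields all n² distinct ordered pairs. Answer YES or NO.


Form the n² = 16 superimposed pairs (L1[i][j], L2[i][j]), row by row (rows and columns indexed from 0):
row 0: (3,3) (2,2) (1,1) (0,0)
row 1: (0,0) (1,1) (2,2) (3,3)
row 2: (1,1) (0,0) (3,3) (2,2)
row 3: (2,2) (3,3) (0,0) (1,1)
Orthogonality requires all 16 pairs distinct.
But the pair (0,0) repeats: cell (0,3) has L1 = 0, L2 = 0, and cell (1,0) has L1 = 0, L2 = 0.
A repeated pair means some other pair never occurs (only 4 distinct pairs out of 16), so the squares are not orthogonal.
Conclusion: NO.

NO


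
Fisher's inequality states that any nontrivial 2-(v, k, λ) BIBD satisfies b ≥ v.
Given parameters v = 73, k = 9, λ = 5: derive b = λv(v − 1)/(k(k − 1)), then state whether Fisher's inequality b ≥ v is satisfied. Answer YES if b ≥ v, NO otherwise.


r = λ(v − 1)/(k − 1) = 5·72/8 = 45.
b = vr/k = 73·45/9 = 365.
Fisher's inequality: b ≥ v ⇔ 365 ≥ 73? YES.

YES


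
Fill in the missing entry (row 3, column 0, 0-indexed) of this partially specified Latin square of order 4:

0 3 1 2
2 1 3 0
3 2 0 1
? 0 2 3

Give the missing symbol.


Row 3 contains symbols [0, 2, 3] — missing [1].
Column 0 contains symbols [0, 2, 3] — missing [1].
The missing symbol must appear in both missing sets; intersection = [1].
Therefore the hidden value is 1.

Missing value = 1.


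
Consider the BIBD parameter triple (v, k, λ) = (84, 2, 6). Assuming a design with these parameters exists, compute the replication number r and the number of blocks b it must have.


Any 2-(v, k, λ) BIBD satisfies two necessary conditions:
  (i)  Each point sits in r blocks, and counting incidences through any fixed point gives r(k − 1) = λ(v − 1), so r = λ(v − 1)/(k − 1).
  (ii) Total incidences bk = vr, so b = vr/k.
Step 1: r = λ(v − 1)/(k − 1) = 6·(84 − 1)/(2 − 1) = 6·83/1 = 498/1 = 498.
Step 2: b = vr/k = 84·498/2 = 41832/2 = 20916.
Check integrality: r = 498 ∈ Z ✓, b = 20916 ∈ Z ✓.
(These identities are necessary conditions: they determine r and b for any design with these parameters, but do not by themselves prove that one exists.)

r = 498, b = 20916.


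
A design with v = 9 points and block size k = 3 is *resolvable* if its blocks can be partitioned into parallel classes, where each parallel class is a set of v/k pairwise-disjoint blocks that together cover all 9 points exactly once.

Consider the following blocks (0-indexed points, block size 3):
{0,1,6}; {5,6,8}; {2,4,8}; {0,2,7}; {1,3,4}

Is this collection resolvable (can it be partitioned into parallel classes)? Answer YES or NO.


v = 9, block size k = 3, number of blocks = 5.
For resolvability, blocks must partition into parallel classes of size v/k = 3.
Total blocks must therefore be a multiple of 3: 5 = 3·1 + 2 ⇒ not divisible ✗.
Resolvable? NO.

NO


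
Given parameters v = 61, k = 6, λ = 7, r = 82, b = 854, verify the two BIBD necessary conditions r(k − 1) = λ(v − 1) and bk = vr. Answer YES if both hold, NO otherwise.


Condition (i): r(k − 1) = 82·5 = 410; λ(v − 1) = 7·60 = 420. Match? NO.
Condition (ii): bk = 854·6 = 5124; vr = 61·82 = 5002. Match? NO.
Both conditions hold? NO.

NO


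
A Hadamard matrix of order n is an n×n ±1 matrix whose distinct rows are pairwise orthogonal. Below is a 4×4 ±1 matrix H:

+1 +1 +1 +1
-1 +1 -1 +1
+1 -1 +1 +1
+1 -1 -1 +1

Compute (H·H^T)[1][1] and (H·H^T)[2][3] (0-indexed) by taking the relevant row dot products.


Row 1 of H: [-1, 1, -1, 1].
Row 2 of H: [1, -1, 1, 1].
Row 3 of H: [1, -1, -1, 1].
(H·H^T)[1][1] = Σ_j H[1][j]·H[1][j] = (-1)² + (1)² + (-1)² + (1)² = 1 + 1 + 1 + 1 = 4.
(H·H^T)[2][3] = Σ_j H[2][j]·H[3][j] = (1)·(1) + (-1)·(-1) + (1)·(-1) + (1)·(1) = 1 + 1 + -1 + 1 = 2.
Rows 2 and 3 are not orthogonal (dot product = 2 ≠ 0), so H is not a Hadamard matrix.

(1,1) entry = 4; (2,3) entry = 2.


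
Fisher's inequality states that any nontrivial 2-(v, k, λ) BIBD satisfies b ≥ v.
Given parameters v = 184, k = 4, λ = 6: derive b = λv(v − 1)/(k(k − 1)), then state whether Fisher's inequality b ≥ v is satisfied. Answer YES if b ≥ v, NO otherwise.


b = λv(v − 1)/(k(k − 1)) = 6·184·183/(4·3) = 202032/12 = 16836.
Compare with v = 184: b ≥ v, so Fisher's inequality holds.

YES


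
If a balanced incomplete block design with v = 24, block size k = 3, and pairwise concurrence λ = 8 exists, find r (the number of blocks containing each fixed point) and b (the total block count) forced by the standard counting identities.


Any 2-(v, k, λ) BIBD satisfies two necessary conditions:
  (i)  Each point sits in r blocks, and counting incidences through any fixed point gives r(k − 1) = λ(v − 1), so r = λ(v − 1)/(k − 1).
  (ii) Total incidences bk = vr, so b = vr/k.
Step 1: r = λ(v − 1)/(k − 1) = 8·(24 − 1)/(3 − 1) = 8·23/2 = 184/2 = 92.
Step 2: b = vr/k = 24·92/3 = 2208/3 = 736.
Check integrality: r = 92 ∈ Z ✓, b = 736 ∈ Z ✓.
(These identities are necessary conditions: they determine r and b for any design with these parameters, but do not by themselves prove that one exists.)

r = 92, b = 736.


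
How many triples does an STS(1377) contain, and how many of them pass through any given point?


An STS(v) is a 2-(v, 3, 1) BIBD: block size k = 3, λ = 1.
Replication: r(k − 1) = λ(v − 1) ⇒ r·2 = 1377 − 1 = 1376 ⇒ r = 688.
Block count: bk = vr ⇒ b·3 = 1377·688 = 947376 ⇒ b = 315792.
(Check via b = v(v − 1)/6 = 1377·1376/6 = 1894752/6 = 315792.)

r = 688, b = 315792.


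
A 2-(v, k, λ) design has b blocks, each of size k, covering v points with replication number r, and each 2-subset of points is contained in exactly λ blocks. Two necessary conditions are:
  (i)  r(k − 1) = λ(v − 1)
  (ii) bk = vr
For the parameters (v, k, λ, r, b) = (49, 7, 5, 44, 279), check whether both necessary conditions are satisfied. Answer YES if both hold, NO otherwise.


Condition (i): r(k − 1) = 44·6 = 264; λ(v − 1) = 5·48 = 240. Match? NO.
Condition (ii): bk = 279·7 = 1953; vr = 49·44 = 2156. Match? NO.
Both conditions hold? NO.

NO


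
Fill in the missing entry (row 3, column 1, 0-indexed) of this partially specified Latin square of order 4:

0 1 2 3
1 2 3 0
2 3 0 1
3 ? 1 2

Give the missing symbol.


Row 3 contains symbols [1, 2, 3] — missing [0].
Column 1 contains symbols [1, 2, 3] — missing [0].
The missing symbol must appear in both missing sets; intersection = [0].
Therefore the hidden value is 0.

Missing value = 0.


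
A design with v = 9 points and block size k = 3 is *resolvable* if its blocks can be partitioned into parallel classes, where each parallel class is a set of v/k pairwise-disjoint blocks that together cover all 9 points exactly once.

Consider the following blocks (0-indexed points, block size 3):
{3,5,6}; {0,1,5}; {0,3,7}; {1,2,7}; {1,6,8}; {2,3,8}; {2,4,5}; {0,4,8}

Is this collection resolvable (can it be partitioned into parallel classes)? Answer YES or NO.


v = 9, block size k = 3, number of blocks = 8.
For resolvability, blocks must partition into parallel classes of size v/k = 3.
Total blocks must therefore be a multiple of 3: 8 = 3·2 + 2 ⇒ not divisible ✗.
Resolvable? NO.

NO


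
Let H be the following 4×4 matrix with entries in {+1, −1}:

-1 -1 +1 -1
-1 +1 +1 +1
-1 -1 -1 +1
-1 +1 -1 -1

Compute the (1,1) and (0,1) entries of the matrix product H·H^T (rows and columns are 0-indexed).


Row 0 of H: [-1, -1, 1, -1].
Row 1 of H: [-1, 1, 1, 1].
(H·H^T)[1][1] = Σ_j H[1][j]·H[1][j] = (-1)² + (1)² + (1)² + (1)² = 1 + 1 + 1 + 1 = 4.
(H·H^T)[0][1] = Σ_j H[0][j]·H[1][j] = (-1)·(-1) + (-1)·(1) + (1)·(1) + (-1)·(1) = 1 + -1 + 1 + -1 = 0.
So rows 0 and 1 are orthogonal; the diagonal entry equals n = 4.

(1,1) entry = 4; (0,1) entry = 0.


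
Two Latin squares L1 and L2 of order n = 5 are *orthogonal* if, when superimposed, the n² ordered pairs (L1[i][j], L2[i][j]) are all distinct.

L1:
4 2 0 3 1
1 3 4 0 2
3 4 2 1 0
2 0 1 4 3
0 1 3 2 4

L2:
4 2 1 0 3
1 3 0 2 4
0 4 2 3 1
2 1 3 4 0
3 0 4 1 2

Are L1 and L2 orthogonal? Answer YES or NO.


Form the n² = 25 superimposed pairs (L1[i][j], L2[i][j]), row by row (rows and columns indexed from 0):
row 0: (4,4) (2,2) (0,1) (3,0) (1,3)
row 1: (1,1) (3,3) (4,0) (0,2) (2,4)
row 2: (3,0) (4,4) (2,2) (1,3) (0,1)
row 3: (2,2) (0,1) (1,3) (4,4) (3,0)
row 4: (0,3) (1,0) (3,4) (2,1) (4,2)
Orthogonality requires all 25 pairs distinct.
But the pair (3,0) repeats: cell (0,3) has L1 = 3, L2 = 0, and cell (2,0) has L1 = 3, L2 = 0.
A repeated pair means some other pair never occurs (only 15 distinct pairs out of 25), so the squares are not orthogonal.
Conclusion: NO.

NO


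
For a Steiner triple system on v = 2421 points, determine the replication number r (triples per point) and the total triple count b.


An STS(v) is a 2-(v, 3, 1) BIBD: block size k = 3, λ = 1.
Replication: r(k − 1) = λ(v − 1) ⇒ r·2 = 2421 − 1 = 2420 ⇒ r = 1210.
Block count: b = v(v − 1)/6 = 2421·2420/6 = 5858820/6 = 976470.
(Check via bk = vr: 976470·3 = 2929410 = 2421·1210 = 2929410 ✓.)

r = 1210, b = 976470.


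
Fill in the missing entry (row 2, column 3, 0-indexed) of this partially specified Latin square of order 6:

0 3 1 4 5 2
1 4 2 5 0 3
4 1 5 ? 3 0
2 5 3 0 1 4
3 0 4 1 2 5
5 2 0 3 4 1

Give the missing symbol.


Row 2 contains symbols [0, 1, 3, 4, 5] — missing [2].
Column 3 contains symbols [0, 1, 3, 4, 5] — missing [2].
The missing symbol must appear in both missing sets; intersection = [2].
Therefore the hidden value is 2.

Missing value = 2.


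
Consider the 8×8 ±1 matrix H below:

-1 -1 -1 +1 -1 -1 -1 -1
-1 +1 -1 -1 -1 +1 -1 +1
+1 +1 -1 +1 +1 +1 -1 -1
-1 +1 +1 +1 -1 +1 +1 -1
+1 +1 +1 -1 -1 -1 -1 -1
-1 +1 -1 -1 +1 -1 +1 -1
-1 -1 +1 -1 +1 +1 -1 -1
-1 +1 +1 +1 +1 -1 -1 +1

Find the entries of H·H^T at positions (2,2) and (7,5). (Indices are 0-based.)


Row 2 of H: [1, 1, -1, 1, 1, 1, -1, -1].
Row 5 of H: [-1, 1, -1, -1, 1, -1, 1, -1].
Row 7 of H: [-1, 1, 1, 1, 1, -1, -1, 1].
(H·H^T)[2][2] = Σ_j H[2][j]·H[2][j] = (1)² + (1)² + (-1)² + (1)² + (1)² + (1)² + (-1)² + (-1)² = 1 + 1 + 1 + 1 + 1 + 1 + 1 + 1 = 8.
(H·H^T)[7][5] = Σ_j H[7][j]·H[5][j] = (-1)·(-1) + (1)·(1) + (1)·(-1) + (1)·(-1) + (1)·(1) + (-1)·(-1) + (-1)·(1) + (1)·(-1) = 1 + 1 + -1 + -1 + 1 + 1 + -1 + -1 = 0.
So rows 7 and 5 are orthogonal; the diagonal entry equals n = 8.

(2,2) entry = 8; (7,5) entry = 0.


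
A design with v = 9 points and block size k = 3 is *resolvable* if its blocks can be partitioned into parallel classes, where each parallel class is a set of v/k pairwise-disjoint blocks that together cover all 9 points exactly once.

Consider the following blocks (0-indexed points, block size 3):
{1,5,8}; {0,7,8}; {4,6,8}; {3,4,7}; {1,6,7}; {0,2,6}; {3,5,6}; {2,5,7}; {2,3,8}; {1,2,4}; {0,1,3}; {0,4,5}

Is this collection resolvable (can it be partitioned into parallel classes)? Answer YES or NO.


v = 9, block size k = 3, number of blocks = 12.
For resolvability, blocks must partition into parallel classes of size v/k = 3.
Total blocks must therefore be a multiple of 3: 12 = 3·4 + 0 ⇒ divisible ✓.
Greedy packing gives 4 candidate class(es). Each should be a full parallel class (size 3, covers all 9 points).
  Class 1 (3 blocks): {1,5,8}; {3,4,7}; {0,2,6}. Points covered: [0, 1, 2, 3, 4, 5, 6, 7, 8].
  Class 2 (3 blocks): {0,7,8}; {3,5,6}; {1,2,4}. Points covered: [0, 1, 2, 3, 4, 5, 6, 7, 8].
  Class 3 (3 blocks): {4,6,8}; {2,5,7}; {0,1,3}. Points covered: [0, 1, 2, 3, 4, 5, 6, 7, 8].
  Class 4 (3 blocks): {1,6,7}; {2,3,8}; {0,4,5}. Points covered: [0, 1, 2, 3, 4, 5, 6, 7, 8].
All classes full (size 3)? YES. All classes cover every point? YES.
Resolvable? YES.

YES


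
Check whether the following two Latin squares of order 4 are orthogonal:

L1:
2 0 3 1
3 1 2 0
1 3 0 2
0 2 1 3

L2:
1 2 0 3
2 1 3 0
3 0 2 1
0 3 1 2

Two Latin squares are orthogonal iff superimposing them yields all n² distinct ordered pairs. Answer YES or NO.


Form the n² = 16 superimposed pairs (L1[i][j], L2[i][j]), row by row (rows and columns indexed from 0):
row 0: (2,1) (0,2) (3,0) (1,3)
row 1: (3,2) (1,1) (2,3) (0,0)
row 2: (1,3) (3,0) (0,2) (2,1)
row 3: (0,0) (2,3) (1,1) (3,2)
Orthogonality requires all 16 pairs distinct.
But the pair (1,3) repeats: cell (0,3) has L1 = 1, L2 = 3, and cell (2,0) has L1 = 1, L2 = 3.
A repeated pair means some other pair never occurs (only 8 distinct pairs out of 16), so the squares are not orthogonal.
Conclusion: NO.

NO


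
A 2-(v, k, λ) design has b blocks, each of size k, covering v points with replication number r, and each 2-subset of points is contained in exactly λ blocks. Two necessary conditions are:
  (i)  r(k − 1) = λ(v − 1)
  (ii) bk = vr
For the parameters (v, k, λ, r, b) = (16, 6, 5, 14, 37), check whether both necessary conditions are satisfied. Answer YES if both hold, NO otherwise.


Condition (i): r(k − 1) = 14·5 = 70; λ(v − 1) = 5·15 = 75. Match? NO.
Condition (ii): bk = 37·6 = 222; vr = 16·14 = 224. Match? NO.
Both conditions hold? NO.

NO


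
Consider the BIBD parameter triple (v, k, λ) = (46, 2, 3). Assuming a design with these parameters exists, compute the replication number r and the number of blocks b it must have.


Any 2-(v, k, λ) BIBD satisfies two necessary conditions:
  (i)  Each point sits in r blocks, and counting incidences through any fixed point gives r(k − 1) = λ(v − 1), so r = λ(v − 1)/(k − 1).
  (ii) Total incidences bk = vr, so b = vr/k.
Step 1: r = λ(v − 1)/(k − 1) = 3·(46 − 1)/(2 − 1) = 3·45/1 = 135/1 = 135.
Step 2: b = vr/k = 46·135/2 = 6210/2 = 3105.
Check integrality: r = 135 ∈ Z ✓, b = 3105 ∈ Z ✓.
(These identities are necessary conditions: they determine r and b for any design with these parameters, but do not by themselves prove that one exists.)

r = 135, b = 3105.


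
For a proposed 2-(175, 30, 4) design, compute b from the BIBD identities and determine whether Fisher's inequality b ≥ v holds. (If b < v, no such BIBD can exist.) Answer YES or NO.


r = λ(v − 1)/(k − 1) = 4·174/29 = 24.
b = vr/k = 175·24/30 = 140.
Fisher's inequality: b ≥ v ⇔ 140 ≥ 175? NO.

NO


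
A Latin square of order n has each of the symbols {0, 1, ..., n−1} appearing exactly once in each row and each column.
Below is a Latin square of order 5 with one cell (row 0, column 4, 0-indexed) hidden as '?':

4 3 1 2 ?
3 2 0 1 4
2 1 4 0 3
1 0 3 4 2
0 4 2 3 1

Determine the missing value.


Row 0 contains symbols [1, 2, 3, 4] — missing [0].
Column 4 contains symbols [1, 2, 3, 4] — missing [0].
The missing symbol must appear in both missing sets; intersection = [0].
Therefore the hidden value is 0.

Missing value = 0.


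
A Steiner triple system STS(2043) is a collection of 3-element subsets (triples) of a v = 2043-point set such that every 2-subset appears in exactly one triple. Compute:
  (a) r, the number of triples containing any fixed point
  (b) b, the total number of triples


An STS(v) is a 2-(v, 3, 1) BIBD: block size k = 3, λ = 1.
Replication: r(k − 1) = λ(v − 1) ⇒ r·2 = 2043 − 1 = 2042 ⇒ r = 1021.
Block count: bk = vr ⇒ b·3 = 2043·1021 = 2085903 ⇒ b = 695301.

r = 1021, b = 695301.


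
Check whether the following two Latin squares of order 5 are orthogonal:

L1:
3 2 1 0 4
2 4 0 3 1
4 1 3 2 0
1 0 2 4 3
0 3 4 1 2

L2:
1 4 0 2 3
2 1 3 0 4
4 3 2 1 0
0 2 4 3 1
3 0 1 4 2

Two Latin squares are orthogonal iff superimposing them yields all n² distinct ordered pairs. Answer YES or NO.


Form the n² = 25 superimposed pairs (L1[i][j], L2[i][j]), row by row (rows and columns indexed from 0):
row 0: (3,1) (2,4) (1,0) (0,2) (4,3)
row 1: (2,2) (4,1) (0,3) (3,0) (1,4)
row 2: (4,4) (1,3) (3,2) (2,1) (0,0)
row 3: (1,0) (0,2) (2,4) (4,3) (3,1)
row 4: (0,3) (3,0) (4,1) (1,4) (2,2)
Orthogonality requires all 25 pairs distinct.
But the pair (1,0) repeats: cell (0,2) has L1 = 1, L2 = 0, and cell (3,0) has L1 = 1, L2 = 0.
A repeated pair means some other pair never occurs (only 15 distinct pairs out of 25), so the squares are not orthogonal.
Conclusion: NO.

NO


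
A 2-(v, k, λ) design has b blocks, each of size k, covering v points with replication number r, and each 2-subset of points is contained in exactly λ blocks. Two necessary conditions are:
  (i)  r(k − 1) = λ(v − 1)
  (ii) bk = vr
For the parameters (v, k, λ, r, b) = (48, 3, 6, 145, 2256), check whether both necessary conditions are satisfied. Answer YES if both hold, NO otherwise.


Condition (i): r(k − 1) = 145·2 = 290; λ(v − 1) = 6·47 = 282. Match? NO.
Condition (ii): bk = 2256·3 = 6768; vr = 48·145 = 6960. Match? NO.
Both conditions hold? NO.

NO


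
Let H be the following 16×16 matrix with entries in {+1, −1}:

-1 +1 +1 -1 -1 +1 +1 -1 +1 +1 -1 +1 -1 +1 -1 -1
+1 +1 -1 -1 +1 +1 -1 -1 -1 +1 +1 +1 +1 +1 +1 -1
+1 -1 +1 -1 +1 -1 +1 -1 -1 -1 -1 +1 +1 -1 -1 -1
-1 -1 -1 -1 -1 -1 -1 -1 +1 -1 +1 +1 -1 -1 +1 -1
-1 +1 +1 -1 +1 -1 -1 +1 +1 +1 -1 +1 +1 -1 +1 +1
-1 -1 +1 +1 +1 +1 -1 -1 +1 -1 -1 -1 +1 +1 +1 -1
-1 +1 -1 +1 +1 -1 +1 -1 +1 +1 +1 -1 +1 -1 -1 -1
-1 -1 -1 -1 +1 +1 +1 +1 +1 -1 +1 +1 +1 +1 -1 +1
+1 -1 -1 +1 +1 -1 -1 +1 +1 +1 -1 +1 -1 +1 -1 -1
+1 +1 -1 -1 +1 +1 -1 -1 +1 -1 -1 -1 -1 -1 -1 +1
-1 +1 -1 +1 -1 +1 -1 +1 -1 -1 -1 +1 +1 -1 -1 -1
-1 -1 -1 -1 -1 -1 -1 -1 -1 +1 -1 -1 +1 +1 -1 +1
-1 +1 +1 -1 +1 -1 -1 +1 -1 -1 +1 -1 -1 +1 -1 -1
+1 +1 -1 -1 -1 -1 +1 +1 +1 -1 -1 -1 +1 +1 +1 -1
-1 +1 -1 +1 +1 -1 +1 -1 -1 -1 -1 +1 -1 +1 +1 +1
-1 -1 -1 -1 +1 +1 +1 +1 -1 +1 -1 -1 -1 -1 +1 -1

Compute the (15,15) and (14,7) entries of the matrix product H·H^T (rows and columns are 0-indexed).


Row 7 of H: [-1, -1, -1, -1, 1, 1, 1, 1, 1, -1, 1, 1, 1, 1, -1, 1].
Row 14 of H: [-1, 1, -1, 1, 1, -1, 1, -1, -1, -1, -1, 1, -1, 1, 1, 1].
Row 15 of H: [-1, -1, -1, -1, 1, 1, 1, 1, -1, 1, -1, -1, -1, -1, 1, -1].
(H·H^T)[15][15] = Σ_j H[15][j]·H[15][j] = (-1)² + (-1)² + (-1)² + (-1)² + (1)² + (1)² + (1)² + (1)² + (-1)² + (1)² + (-1)² + (-1)² + (-1)² + (-1)² + (1)² + (-1)² = 1 + 1 + 1 + 1 + 1 + 1 + 1 + 1 + 1 + 1 + 1 + 1 + 1 + 1 + 1 + 1 = 16.
(H·H^T)[14][7] = Σ_j H[14][j]·H[7][j] = (-1)·(-1) + (1)·(-1) + (-1)·(-1) + (1)·(-1) + (1)·(1) + (-1)·(1) + (1)·(1) + (-1)·(1) + (-1)·(1) + (-1)·(-1) + (-1)·(1) + (1)·(1) + (-1)·(1) + (1)·(1) + (1)·(-1) + (1)·(1) = 1 + -1 + 1 + -1 + 1 + -1 + 1 + -1 + -1 + 1 + -1 + 1 + -1 + 1 + -1 + 1 = 0.
So rows 14 and 7 are orthogonal; the diagonal entry equals n = 16.

(15,15) entry = 16; (14,7) entry = 0.


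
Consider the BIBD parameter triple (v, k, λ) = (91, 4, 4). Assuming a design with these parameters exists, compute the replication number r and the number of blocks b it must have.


Any 2-(v, k, λ) BIBD satisfies two necessary conditions:
  (i)  Each point sits in r blocks, and counting incidences through any fixed point gives r(k − 1) = λ(v − 1), so r = λ(v − 1)/(k − 1).
  (ii) Total incidences bk = vr, so b = vr/k.
Step 1: r = λ(v − 1)/(k − 1) = 4·(91 − 1)/(4 − 1) = 4·90/3 = 360/3 = 120.
Step 2: b = vr/k = 91·120/4 = 10920/4 = 2730.
Check integrality: r = 120 ∈ Z ✓, b = 2730 ∈ Z ✓.
(These identities are necessary conditions: they determine r and b for any design with these parameters, but do not by themselves prove that one exists.)

r = 120, b = 2730.


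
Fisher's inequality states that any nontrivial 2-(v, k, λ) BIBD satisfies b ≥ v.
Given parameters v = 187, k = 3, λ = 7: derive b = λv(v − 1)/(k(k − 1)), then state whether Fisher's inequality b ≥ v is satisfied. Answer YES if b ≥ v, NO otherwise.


r = λ(v − 1)/(k − 1) = 7·186/2 = 651.
b = vr/k = 187·651/3 = 40579.
Fisher's inequality: b ≥ v ⇔ 40579 ≥ 187? YES.

YES


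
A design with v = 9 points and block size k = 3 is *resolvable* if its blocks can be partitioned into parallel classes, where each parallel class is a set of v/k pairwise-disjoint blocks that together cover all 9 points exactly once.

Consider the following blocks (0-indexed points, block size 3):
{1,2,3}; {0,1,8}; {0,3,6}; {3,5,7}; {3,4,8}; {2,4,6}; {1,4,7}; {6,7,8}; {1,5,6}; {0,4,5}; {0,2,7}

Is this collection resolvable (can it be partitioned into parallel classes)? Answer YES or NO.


v = 9, block size k = 3, number of blocks = 11.
For resolvability, blocks must partition into parallel classes of size v/k = 3.
Total blocks must therefore be a multiple of 3: 11 = 3·3 + 2 ⇒ not divisible ✗.
Resolvable? NO.

NO


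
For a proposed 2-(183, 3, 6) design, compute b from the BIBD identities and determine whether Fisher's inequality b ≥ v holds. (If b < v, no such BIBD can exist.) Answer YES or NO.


r = λ(v − 1)/(k − 1) = 6·182/2 = 546.
b = vr/k = 183·546/3 = 33306.
Fisher's inequality: b ≥ v ⇔ 33306 ≥ 183? YES.

YES


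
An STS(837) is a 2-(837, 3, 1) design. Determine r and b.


An STS(v) is a 2-(v, 3, 1) BIBD: block size k = 3, λ = 1.
Replication: r(k − 1) = λ(v − 1) ⇒ r·2 = 837 − 1 = 836 ⇒ r = 418.
Block count: b = v(v − 1)/6 = 837·836/6 = 699732/6 = 116622.

r = 418, b = 116622.


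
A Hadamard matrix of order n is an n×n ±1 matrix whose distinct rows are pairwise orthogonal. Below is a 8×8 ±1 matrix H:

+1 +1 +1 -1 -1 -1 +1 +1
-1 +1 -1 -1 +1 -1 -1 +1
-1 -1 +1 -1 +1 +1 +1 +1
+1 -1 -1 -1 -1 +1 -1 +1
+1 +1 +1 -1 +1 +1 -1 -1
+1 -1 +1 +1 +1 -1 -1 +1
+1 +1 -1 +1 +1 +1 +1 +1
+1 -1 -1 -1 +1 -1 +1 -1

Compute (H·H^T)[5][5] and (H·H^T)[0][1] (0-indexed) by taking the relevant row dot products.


Row 0 of H: [1, 1, 1, -1, -1, -1, 1, 1].
Row 1 of H: [-1, 1, -1, -1, 1, -1, -1, 1].
Row 5 of H: [1, -1, 1, 1, 1, -1, -1, 1].
(H·H^T)[5][5] = Σ_j H[5][j]·H[5][j] = (1)² + (-1)² + (1)² + (1)² + (1)² + (-1)² + (-1)² + (1)² = 1 + 1 + 1 + 1 + 1 + 1 + 1 + 1 = 8.
(H·H^T)[0][1] = Σ_j H[0][j]·H[1][j] = (1)·(-1) + (1)·(1) + (1)·(-1) + (-1)·(-1) + (-1)·(1) + (-1)·(-1) + (1)·(-1) + (1)·(1) = -1 + 1 + -1 + 1 + -1 + 1 + -1 + 1 = 0.
So rows 0 and 1 are orthogonal; the diagonal entry equals n = 8.

(5,5) entry = 8; (0,1) entry = 0.


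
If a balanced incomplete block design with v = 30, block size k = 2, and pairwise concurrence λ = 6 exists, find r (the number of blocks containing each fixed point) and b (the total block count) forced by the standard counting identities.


Any 2-(v, k, λ) BIBD satisfies two necessary conditions:
  (i)  Each point sits in r blocks, and counting incidences through any fixed point gives r(k − 1) = λ(v − 1), so r = λ(v − 1)/(k − 1).
  (ii) Total incidences bk = vr, so b = vr/k.
Step 1: r = λ(v − 1)/(k − 1) = 6·(30 − 1)/(2 − 1) = 6·29/1 = 174/1 = 174.
Step 2: b = vr/k = 30·174/2 = 5220/2 = 2610.
Check integrality: r = 174 ∈ Z ✓, b = 2610 ∈ Z ✓.
(These identities are necessary conditions: they determine r and b for any design with these parameters, but do not by themselves prove that one exists.)

r = 174, b = 2610.


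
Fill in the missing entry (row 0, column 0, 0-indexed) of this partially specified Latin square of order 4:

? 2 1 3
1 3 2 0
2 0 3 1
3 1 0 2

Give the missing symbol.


Row 0 contains symbols [1, 2, 3] — missing [0].
Column 0 contains symbols [1, 2, 3] — missing [0].
The missing symbol must appear in both missing sets; intersection = [0].
Therefore the hidden value is 0.

Missing value = 0.


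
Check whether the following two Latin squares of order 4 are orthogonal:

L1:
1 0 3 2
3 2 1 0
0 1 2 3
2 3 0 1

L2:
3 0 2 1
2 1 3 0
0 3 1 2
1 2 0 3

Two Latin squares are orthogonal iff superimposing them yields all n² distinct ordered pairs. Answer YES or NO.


Form the n² = 16 superimposed pairs (L1[i][j], L2[i][j]), row by row (rows and columns indexed from 0):
row 0: (1,3) (0,0) (3,2) (2,1)
row 1: (3,2) (2,1) (1,3) (0,0)
row 2: (0,0) (1,3) (2,1) (3,2)
row 3: (2,1) (3,2) (0,0) (1,3)
Orthogonality requires all 16 pairs distinct.
But the pair (3,2) repeats: cell (0,2) has L1 = 3, L2 = 2, and cell (1,0) has L1 = 3, L2 = 2.
A repeated pair means some other pair never occurs (only 4 distinct pairs out of 16), so the squares are not orthogonal.
Conclusion: NO.

NO


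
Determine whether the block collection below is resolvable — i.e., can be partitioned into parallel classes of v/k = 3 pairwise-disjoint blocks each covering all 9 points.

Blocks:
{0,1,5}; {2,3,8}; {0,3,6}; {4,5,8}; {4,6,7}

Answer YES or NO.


v = 9, block size k = 3, number of blocks = 5.
For resolvability, blocks must partition into parallel classes of size v/k = 3.
Total blocks must therefore be a multiple of 3: 5 = 3·1 + 2 ⇒ not divisible ✗.
Resolvable? NO.

NO


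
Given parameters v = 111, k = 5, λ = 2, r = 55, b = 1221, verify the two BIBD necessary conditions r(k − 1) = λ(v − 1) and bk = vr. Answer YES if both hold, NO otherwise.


Condition (i): r(k − 1) = 55·4 = 220; λ(v − 1) = 2·110 = 220. Match? YES.
Condition (ii): bk = 1221·5 = 6105; vr = 111·55 = 6105. Match? YES.
Both conditions hold? YES.

YES


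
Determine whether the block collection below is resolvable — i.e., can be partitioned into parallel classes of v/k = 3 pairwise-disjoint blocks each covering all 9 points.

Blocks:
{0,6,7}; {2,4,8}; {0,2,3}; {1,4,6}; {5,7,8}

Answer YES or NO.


v = 9, block size k = 3, number of blocks = 5.
For resolvability, blocks must partition into parallel classes of size v/k = 3.
Total blocks must therefore be a multiple of 3: 5 = 3·1 + 2 ⇒ not divisible ✗.
Resolvable? NO.

NO


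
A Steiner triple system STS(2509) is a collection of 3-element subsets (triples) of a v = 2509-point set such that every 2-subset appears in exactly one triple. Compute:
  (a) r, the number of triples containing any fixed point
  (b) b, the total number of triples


An STS(v) is a 2-(v, 3, 1) BIBD: block size k = 3, λ = 1.
Replication: r(k − 1) = λ(v − 1) ⇒ r·2 = 2509 − 1 = 2508 ⇒ r = 1254.
Block count: bk = vr ⇒ b·3 = 2509·1254 = 3146286 ⇒ b = 1048762.
(Check via b = v(v − 1)/6 = 2509·2508/6 = 6292572/6 = 1048762.)

r = 1254, b = 1048762.


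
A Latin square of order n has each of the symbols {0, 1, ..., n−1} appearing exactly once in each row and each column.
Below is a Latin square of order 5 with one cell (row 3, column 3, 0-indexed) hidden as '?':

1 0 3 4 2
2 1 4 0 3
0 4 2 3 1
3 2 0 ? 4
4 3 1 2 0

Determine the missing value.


Row 3 contains symbols [0, 2, 3, 4] — missing [1].
Column 3 contains symbols [0, 2, 3, 4] — missing [1].
The missing symbol must appear in both missing sets; intersection = [1].
Therefore the hidden value is 1.

Missing value = 1.


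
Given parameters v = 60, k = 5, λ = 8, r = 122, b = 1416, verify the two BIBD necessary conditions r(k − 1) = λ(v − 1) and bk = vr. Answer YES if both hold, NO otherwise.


Condition (i): r(k − 1) = 122·4 = 488; λ(v − 1) = 8·59 = 472. Match? NO.
Condition (ii): bk = 1416·5 = 7080; vr = 60·122 = 7320. Match? NO.
Both conditions hold? NO.

NO


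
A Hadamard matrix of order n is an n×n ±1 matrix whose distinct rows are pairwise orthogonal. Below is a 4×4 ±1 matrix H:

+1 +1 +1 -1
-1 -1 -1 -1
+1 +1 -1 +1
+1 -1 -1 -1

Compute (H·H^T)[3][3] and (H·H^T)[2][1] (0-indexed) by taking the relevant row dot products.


Row 1 of H: [-1, -1, -1, -1].
Row 2 of H: [1, 1, -1, 1].
Row 3 of H: [1, -1, -1, -1].
(H·H^T)[3][3] = Σ_j H[3][j]·H[3][j] = (1)² + (-1)² + (-1)² + (-1)² = 1 + 1 + 1 + 1 = 4.
(H·H^T)[2][1] = Σ_j H[2][j]·H[1][j] = (1)·(-1) + (1)·(-1) + (-1)·(-1) + (1)·(-1) = -1 + -1 + 1 + -1 = -2.
Rows 2 and 1 are not orthogonal (dot product = -2 ≠ 0), so H is not a Hadamard matrix.

(3,3) entry = 4; (2,1) entry = -2.


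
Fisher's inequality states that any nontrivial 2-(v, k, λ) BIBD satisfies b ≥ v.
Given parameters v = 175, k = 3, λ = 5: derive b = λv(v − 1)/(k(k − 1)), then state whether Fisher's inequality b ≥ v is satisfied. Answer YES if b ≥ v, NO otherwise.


r = λ(v − 1)/(k − 1) = 5·174/2 = 435.
b = vr/k = 175·435/3 = 25375.
Fisher's inequality: b ≥ v ⇔ 25375 ≥ 175? YES.

YES


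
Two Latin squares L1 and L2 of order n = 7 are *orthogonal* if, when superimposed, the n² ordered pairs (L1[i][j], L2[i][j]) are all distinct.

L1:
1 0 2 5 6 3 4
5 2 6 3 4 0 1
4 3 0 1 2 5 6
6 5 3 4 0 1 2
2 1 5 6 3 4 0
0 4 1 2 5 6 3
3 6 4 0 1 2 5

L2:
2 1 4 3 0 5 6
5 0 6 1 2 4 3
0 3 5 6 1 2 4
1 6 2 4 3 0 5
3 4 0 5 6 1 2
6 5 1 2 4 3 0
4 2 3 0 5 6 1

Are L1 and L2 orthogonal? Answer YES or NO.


Form the n² = 49 superimposed pairs (L1[i][j], L2[i][j]), row by row (rows and columns indexed from 0):
row 0: (1,2) (0,1) (2,4) (5,3) (6,0) (3,5) (4,6)
row 1: (5,5) (2,0) (6,6) (3,1) (4,2) (0,4) (1,3)
row 2: (4,0) (3,3) (0,5) (1,6) (2,1) (5,2) (6,4)
row 3: (6,1) (5,6) (3,2) (4,4) (0,3) (1,0) (2,5)
row 4: (2,3) (1,4) (5,0) (6,5) (3,6) (4,1) (0,2)
row 5: (0,6) (4,5) (1,1) (2,2) (5,4) (6,3) (3,0)
row 6: (3,4) (6,2) (4,3) (0,0) (1,5) (2,6) (5,1)
Orthogonality requires all 49 pairs distinct.
Check by first coordinate: for each symbol s of L1, list the L2 entries in the n cells where L1 = s; they must all differ.
  L1 = 0: L2 entries (in reading order) 1, 4, 5, 3, 2, 6, 0 — all 7 distinct ✓
  L1 = 1: L2 entries (in reading order) 2, 3, 6, 0, 4, 1, 5 — all 7 distinct ✓
  L1 = 2: L2 entries (in reading order) 4, 0, 1, 5, 3, 2, 6 — all 7 distinct ✓
  L1 = 3: L2 entries (in reading order) 5, 1, 3, 2, 6, 0, 4 — all 7 distinct ✓
  L1 = 4: L2 entries (in reading order) 6, 2, 0, 4, 1, 5, 3 — all 7 distinct ✓
  L1 = 5: L2 entries (in reading order) 3, 5, 2, 6, 0, 4, 1 — all 7 distinct ✓
  L1 = 6: L2 entries (in reading order) 0, 6, 4, 1, 5, 3, 2 — all 7 distinct ✓
Every symbol of L1 meets every symbol of L2 exactly once, so all 49 pairs are distinct (49 of 49).
Conclusion: YES.

YES


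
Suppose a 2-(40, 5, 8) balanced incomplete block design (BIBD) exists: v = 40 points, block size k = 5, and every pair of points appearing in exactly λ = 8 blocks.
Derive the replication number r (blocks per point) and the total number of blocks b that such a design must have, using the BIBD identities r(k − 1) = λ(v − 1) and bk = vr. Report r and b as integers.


Any 2-(v, k, λ) BIBD satisfies two necessary conditions:
  (i)  Each point sits in r blocks, and counting incidences through any fixed point gives r(k − 1) = λ(v − 1), so r = λ(v − 1)/(k − 1).
  (ii) Total incidences bk = vr, so b = vr/k.
Step 1: r = λ(v − 1)/(k − 1) = 8·(40 − 1)/(5 − 1) = 8·39/4 = 312/4 = 78.
Step 2: b = vr/k = 40·78/5 = 3120/5 = 624.
Check integrality: r = 78 ∈ Z ✓, b = 624 ∈ Z ✓.
(These identities are necessary conditions: they determine r and b for any design with these parameters, but do not by themselves prove that one exists.)

r = 78, b = 624.
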